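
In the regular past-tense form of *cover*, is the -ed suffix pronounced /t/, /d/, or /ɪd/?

The stem *cover* ends in a voiced sound other than /d/.
The -ed suffix is realized as /ɪd/ after /t, d/; as /t/ after other voiceless consonants; and as /d/ after other voiced sounds.
So -ed on *cover* is pronounced /d/.

/d/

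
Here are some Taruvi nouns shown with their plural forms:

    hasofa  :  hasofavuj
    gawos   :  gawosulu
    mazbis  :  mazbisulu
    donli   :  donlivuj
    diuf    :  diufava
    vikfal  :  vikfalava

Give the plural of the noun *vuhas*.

vuhasulu

The alternation tracks the final sound of the stem — -ulu when the stem ends in a sibilant (*gawos*, *mazbis*); -ava when the stem ends in a non-sibilant consonant (*diuf*, *vikfal*); -vuj when the stem ends in a vowel (*hasofa*, *donli*).
*vuhas* — final sound /s/ (a sibilant) → -ulu → *vuhasulu*.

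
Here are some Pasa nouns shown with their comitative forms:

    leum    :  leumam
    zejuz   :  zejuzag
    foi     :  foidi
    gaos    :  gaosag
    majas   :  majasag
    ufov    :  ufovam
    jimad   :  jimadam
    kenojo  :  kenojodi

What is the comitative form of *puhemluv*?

puhemluvam

The suffix is conditioned by the final sound: -ag when the stem ends in a sibilant (*zejuz*, *gaos*, *majas*); -am when the stem ends in a non-sibilant consonant (*leum*, *ufov*, *jimad*); -di when the stem ends in a vowel (*foi*, *kenojo*).
The final sound of *puhemluv* is /v/, which is a non-sibilant consonant, so the suffix is -am, giving *puhemluvam*.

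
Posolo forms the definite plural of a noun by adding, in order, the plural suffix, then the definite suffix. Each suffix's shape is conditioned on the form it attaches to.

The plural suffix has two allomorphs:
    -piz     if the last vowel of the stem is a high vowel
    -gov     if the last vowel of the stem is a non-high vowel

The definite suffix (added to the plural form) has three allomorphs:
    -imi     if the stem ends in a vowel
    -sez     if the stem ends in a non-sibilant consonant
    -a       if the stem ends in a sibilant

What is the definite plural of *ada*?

Since the last vowel of *ada* is /a/ (a non-high vowel), it takes -gov, giving *adagov*.
The plural form *adagov*: final sound = /v/, a non-sibilant consonant → -sez → *adagovsez*.

adagovsez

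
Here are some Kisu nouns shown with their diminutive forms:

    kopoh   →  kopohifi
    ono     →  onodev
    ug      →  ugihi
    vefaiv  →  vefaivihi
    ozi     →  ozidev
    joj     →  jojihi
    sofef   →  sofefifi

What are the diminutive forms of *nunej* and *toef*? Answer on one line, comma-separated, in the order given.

The alternation tracks the final sound of the stem — -ifi when the stem ends in a voiceless consonant (*kopoh*, *sofef*); -ihi when the stem ends in a voiced consonant (*ug*, *vefaiv*, *joj*); -dev when the stem ends in a vowel (*ono*, *ozi*).
*nunej* — final sound /j/ (a voiced consonant) → -ihi → *nunejihi*.
The final sound of *toef* is /f/, which is a voiceless consonant, so the suffix is -ifi, giving *toefifi*.

nunejihi, toefifi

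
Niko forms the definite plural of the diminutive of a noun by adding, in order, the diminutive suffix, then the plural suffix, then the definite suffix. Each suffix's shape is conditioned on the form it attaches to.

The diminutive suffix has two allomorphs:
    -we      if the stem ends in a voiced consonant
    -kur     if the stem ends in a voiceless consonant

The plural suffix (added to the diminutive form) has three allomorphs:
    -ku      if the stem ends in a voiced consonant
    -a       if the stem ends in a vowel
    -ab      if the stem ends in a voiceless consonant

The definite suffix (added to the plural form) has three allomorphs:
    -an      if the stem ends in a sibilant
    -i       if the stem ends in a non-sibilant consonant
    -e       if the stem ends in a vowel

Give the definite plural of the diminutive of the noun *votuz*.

Since the final consonant of *votuz* is /z/ (voiced), it takes -we, giving *votuzwe*.
The final sound of the diminutive form *votuzwe* is /e/, which is a vowel, so the plural suffix is -a, giving *votuzwea*.
Since the final sound of the plural form *votuzwea* is /a/ (a vowel), it takes -e, giving *votuzweae*.

votuzweae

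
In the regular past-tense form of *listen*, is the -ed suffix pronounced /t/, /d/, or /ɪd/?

/d/

The stem *listen* ends in a voiced sound other than /d/.
The -ed suffix is realized as /ɪd/ after /t, d/; as /t/ after other voiceless consonants; and as /d/ after other voiced sounds.
So -ed on *listen* is pronounced /d/.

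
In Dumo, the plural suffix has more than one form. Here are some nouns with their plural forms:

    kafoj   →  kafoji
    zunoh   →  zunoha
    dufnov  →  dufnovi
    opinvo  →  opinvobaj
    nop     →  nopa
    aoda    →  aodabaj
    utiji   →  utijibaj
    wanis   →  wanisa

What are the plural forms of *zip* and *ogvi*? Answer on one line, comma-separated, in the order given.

The alternation tracks the final sound of the stem — -a when the stem ends in a voiceless consonant (*zunoh*, *nop*, *wanis*); -i when the stem ends in a voiced consonant (*kafoj*, *dufnov*); -baj when the stem ends in a vowel (*opinvo*, *aoda*, *utiji*).
Since the final sound of *zip* is /p/ (a voiceless consonant), it takes -a, giving *zipa*.
The final sound of *ogvi* is /i/, which is a vowel, so the suffix is -baj, giving *ogvibaj*.

zipa, ogvibaj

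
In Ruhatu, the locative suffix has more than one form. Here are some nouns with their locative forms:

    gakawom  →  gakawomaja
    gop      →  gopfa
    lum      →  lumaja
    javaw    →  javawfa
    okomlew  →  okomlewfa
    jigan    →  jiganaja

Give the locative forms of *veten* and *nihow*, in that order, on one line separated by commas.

vetenaja, nihowfa

The pattern is nasality of the final consonant: -aja when the stem ends in a nasal (*gakawom*, *lum*, *jigan*); -fa when the stem ends in a non-nasal consonant (*gop*, *javaw*, *okomlew*).
*veten* — final consonant /n/ (a nasal) → -aja → *vetenaja*.
Since the final consonant of *nihow* is /w/ (non-nasal), it takes -fa, giving *nihowfa*.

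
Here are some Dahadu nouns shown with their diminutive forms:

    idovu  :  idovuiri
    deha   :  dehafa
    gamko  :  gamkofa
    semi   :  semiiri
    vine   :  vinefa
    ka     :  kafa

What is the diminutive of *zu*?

The suffix is conditioned by the last vowel: -iri when the last vowel of the stem is a high vowel (*idovu*, *semi*); -fa when the last vowel of the stem is a non-high vowel (*deha*, *gamko*, *vine*, *ka*).
Since the last vowel of *zu* is /u/ (a high vowel), it takes -iri, giving *zuiri*.

zuiri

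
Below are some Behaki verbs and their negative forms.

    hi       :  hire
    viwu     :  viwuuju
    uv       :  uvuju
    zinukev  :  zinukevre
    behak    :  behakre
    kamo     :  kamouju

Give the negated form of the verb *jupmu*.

The pattern is rounding harmony: -uju when the last vowel of the stem is a rounded vowel (*viwu*, *uv*, *kamo*); -re when the last vowel of the stem is an unrounded vowel (*hi*, *zinukev*, *behak*).
The last vowel of *jupmu* is /u/, which is a rounded vowel, so the suffix is -uju, giving *jupmuuju*.

jupmuuju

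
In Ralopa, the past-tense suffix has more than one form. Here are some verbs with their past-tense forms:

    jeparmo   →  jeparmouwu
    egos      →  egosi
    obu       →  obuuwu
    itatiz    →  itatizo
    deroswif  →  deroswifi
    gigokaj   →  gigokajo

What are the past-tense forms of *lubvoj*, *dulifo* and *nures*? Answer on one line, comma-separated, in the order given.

lubvojo, dulifouwu, nuresi

Looking at the final sound of each stem: -i when the stem ends in a voiceless consonant (*egos*, *deroswif*); -o when the stem ends in a voiced consonant (*itatiz*, *gigokaj*); -uwu when the stem ends in a vowel (*jeparmo*, *obu*).
Since the final sound of *lubvoj* is /j/ (a voiced consonant), it takes -o, giving *lubvojo*.
*dulifo*: final sound = /o/, a vowel → -uwu → *dulifouwu*.
Since the final sound of *nures* is /s/ (a voiceless consonant), it takes -i, giving *nuresi*.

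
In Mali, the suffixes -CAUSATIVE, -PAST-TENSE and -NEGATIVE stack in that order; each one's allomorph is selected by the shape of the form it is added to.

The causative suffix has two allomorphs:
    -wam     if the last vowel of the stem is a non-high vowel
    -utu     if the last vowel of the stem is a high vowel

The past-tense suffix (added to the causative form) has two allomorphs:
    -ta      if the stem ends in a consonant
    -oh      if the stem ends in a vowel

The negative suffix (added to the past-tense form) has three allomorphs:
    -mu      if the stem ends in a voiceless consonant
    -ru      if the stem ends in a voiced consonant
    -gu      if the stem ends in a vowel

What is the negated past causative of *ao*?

The last vowel of *ao* is /o/, which is a non-high vowel, so the causative suffix is -wam, giving *aowam*.
Since the final sound of the causative form *aowam* is /m/ (a consonant), it takes -ta, giving *aowamta*.
The past-tense form *aowamta* — final sound /a/ (a vowel) → -gu → *aowamtagu*.

aowamtagu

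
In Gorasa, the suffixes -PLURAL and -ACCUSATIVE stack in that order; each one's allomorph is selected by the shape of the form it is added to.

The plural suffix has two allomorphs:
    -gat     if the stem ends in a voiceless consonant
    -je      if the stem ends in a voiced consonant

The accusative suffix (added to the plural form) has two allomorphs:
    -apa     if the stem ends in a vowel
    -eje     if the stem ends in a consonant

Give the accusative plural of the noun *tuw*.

tuwjeapa

*tuw* — final consonant /w/ (voiced) → -je → *tuwje*.
The plural form *tuwje*: final sound = /e/, a vowel → -apa → *tuwjeapa*.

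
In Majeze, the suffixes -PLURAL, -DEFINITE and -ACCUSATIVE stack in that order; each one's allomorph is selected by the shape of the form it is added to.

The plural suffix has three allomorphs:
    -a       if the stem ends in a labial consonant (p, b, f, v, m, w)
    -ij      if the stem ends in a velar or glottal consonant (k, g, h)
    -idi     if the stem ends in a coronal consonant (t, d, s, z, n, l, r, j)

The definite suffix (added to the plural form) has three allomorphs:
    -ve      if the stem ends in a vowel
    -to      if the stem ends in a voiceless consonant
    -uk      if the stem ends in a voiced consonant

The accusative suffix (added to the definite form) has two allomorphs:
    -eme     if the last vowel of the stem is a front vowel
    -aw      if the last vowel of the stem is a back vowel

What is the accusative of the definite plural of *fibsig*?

fibsigijukaw

*fibsig*: final consonant = /g/, velar/glottal → -ij → *fibsigij*.
The final sound of the plural form *fibsigij* is /j/, which is a voiced consonant, so the definite suffix is -uk, giving *fibsigijuk*.
The definite form *fibsigijuk*: last vowel = /u/, a back vowel → -aw → *fibsigijukaw*.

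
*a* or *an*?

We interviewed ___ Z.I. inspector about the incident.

a

The indefinite article is chosen by the initial *sound* of the following word, not its spelling.
The initialism *Z.I.* is read letter by letter; the first letter, Z, is pronounced /ziː/, which begins with a consonant sound.
So the article is *a*: We interviewed a Z.I. inspector about the incident.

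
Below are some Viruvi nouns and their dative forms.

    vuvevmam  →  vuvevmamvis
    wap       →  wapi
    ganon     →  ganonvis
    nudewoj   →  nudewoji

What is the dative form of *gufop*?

The suffix is conditioned by the final consonant: -vis when the stem ends in a nasal (*vuvevmam*, *ganon*); -i when the stem ends in a non-nasal consonant (*wap*, *nudewoj*).
Since the final consonant of *gufop* is /p/ (non-nasal), it takes -i, giving *gufopi*.

gufopi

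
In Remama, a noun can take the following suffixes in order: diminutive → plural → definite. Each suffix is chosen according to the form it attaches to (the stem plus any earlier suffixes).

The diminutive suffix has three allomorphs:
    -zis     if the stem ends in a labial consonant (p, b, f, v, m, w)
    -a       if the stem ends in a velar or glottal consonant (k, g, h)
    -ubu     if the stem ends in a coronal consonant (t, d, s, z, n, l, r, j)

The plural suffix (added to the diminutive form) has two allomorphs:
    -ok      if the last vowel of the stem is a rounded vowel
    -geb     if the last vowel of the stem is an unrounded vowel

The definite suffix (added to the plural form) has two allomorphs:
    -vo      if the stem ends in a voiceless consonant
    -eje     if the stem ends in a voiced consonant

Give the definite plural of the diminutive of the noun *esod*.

esodubuokvo

Since the final consonant of *esod* is /d/ (coronal), it takes -ubu, giving *esodubu*.
The last vowel of the diminutive form *esodubu* is /u/, which is a rounded vowel, so the plural suffix is -ok, giving *esodubuok*.
The plural form *esodubuok* — final consonant /k/ (voiceless) → -vo → *esodubuokvo*.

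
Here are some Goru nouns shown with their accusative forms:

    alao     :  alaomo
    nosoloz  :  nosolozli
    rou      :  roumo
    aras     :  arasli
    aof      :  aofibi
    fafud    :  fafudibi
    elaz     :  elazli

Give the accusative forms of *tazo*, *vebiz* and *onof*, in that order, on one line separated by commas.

Looking at the final sound of each stem: -li when the stem ends in a sibilant (*nosoloz*, *aras*, *elaz*); -ibi when the stem ends in a non-sibilant consonant (*aof*, *fafud*); -mo when the stem ends in a vowel (*alao*, *rou*).
*tazo*: final sound = /o/, a vowel → -mo → *tazomo*.
*vebiz*: final sound = /z/, a sibilant → -li → *vebizli*.
Since the final sound of *onof* is /f/ (a non-sibilant consonant), it takes -ibi, giving *onofibi*.

tazomo, vebizli, onofibi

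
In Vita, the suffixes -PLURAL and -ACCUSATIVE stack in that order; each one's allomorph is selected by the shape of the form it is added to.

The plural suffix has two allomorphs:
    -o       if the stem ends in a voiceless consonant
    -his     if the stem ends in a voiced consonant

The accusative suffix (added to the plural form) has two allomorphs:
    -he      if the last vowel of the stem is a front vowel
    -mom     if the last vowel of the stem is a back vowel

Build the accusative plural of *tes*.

tesomom

*tes*: final consonant = /s/, voiceless → -o → *teso*.
The last vowel of the plural form *teso* is /o/, which is a back vowel, so the accusative suffix is -mom, giving *tesomom*.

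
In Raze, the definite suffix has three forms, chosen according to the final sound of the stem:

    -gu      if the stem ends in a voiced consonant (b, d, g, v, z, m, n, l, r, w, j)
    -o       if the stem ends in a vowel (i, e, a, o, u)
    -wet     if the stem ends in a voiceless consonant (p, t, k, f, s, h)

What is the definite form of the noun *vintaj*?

*vintaj* — final sound /j/ (a voiced consonant) → -gu → *vintajgu*.

vintajgu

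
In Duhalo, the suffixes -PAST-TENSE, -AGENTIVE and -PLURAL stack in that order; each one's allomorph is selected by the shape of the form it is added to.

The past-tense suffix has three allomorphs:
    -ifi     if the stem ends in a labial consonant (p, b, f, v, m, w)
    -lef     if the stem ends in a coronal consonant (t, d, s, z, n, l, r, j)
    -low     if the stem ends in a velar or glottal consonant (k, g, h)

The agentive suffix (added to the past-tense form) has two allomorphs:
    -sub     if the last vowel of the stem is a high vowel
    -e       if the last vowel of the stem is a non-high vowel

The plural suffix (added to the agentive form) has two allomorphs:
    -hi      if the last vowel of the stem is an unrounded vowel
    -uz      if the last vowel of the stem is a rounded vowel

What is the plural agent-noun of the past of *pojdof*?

*pojdof*: final consonant = /f/, labial → -ifi → *pojdofifi*.
The past-tense form *pojdofifi* — last vowel /i/ (a high vowel) → -sub → *pojdofifisub*.
The agentive form *pojdofifisub*: last vowel = /u/, a rounded vowel → -uz → *pojdofifisubuz*.

pojdofifisubuz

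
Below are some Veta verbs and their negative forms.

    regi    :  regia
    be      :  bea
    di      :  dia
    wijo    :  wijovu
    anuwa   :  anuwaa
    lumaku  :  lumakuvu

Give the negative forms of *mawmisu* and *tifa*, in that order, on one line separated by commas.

mawmisuvu, tifaa

The alternation tracks the last vowel of the stem — -vu when the last vowel of the stem is a rounded vowel (*wijo*, *lumaku*); -a when the last vowel of the stem is an unrounded vowel (*regi*, *be*, *di*, *anuwa*).
The last vowel of *mawmisu* is /u/, which is a rounded vowel, so the suffix is -vu, giving *mawmisuvu*.
Since the last vowel of *tifa* is /a/ (an unrounded vowel), it takes -a, giving *tifaa*.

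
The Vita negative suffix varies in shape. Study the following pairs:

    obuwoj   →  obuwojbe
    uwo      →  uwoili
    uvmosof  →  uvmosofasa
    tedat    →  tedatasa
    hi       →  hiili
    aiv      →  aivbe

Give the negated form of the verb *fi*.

fiili

Looking at the final sound of each stem: -asa when the stem ends in a voiceless consonant (*uvmosof*, *tedat*); -be when the stem ends in a voiced consonant (*obuwoj*, *aiv*); -ili when the stem ends in a vowel (*uwo*, *hi*).
*fi* — final sound /i/ (a vowel) → -ili → *fiili*.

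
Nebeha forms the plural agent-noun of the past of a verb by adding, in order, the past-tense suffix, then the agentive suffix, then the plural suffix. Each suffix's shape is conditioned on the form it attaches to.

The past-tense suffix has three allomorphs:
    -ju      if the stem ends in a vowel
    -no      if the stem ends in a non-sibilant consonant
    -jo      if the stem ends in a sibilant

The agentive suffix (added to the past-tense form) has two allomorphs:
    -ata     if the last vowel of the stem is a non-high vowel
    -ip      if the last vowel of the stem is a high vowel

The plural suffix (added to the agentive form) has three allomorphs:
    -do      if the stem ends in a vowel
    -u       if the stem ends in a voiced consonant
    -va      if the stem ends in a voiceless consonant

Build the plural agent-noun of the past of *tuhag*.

*tuhag* — final sound /g/ (a non-sibilant consonant) → -no → *tuhagno*.
The past-tense form *tuhagno*: last vowel = /o/, a non-high vowel → -ata → *tuhagnoata*.
The final sound of the agentive form *tuhagnoata* is /a/, which is a vowel, so the plural suffix is -do, giving *tuhagnoatado*.

tuhagnoatado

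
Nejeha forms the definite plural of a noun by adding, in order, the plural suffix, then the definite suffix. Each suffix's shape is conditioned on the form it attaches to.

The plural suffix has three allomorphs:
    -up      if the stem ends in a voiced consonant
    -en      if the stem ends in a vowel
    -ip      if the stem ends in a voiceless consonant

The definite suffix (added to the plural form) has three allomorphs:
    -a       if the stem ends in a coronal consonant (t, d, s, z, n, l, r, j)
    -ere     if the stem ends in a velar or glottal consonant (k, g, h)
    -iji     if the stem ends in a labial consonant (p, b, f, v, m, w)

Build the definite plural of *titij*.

Since the final sound of *titij* is /j/ (a voiced consonant), it takes -up, giving *titijup*.
The plural form *titijup* — final consonant /p/ (labial) → -iji → *titijupiji*.

titijupiji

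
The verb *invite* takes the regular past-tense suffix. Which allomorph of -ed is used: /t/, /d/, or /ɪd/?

The stem *invite* ends in /t/ or /d/.
The -ed suffix is realized as /ɪd/ after /t, d/; as /t/ after other voiceless consonants; and as /d/ after other voiced sounds.
So -ed on *invite* is pronounced /ɪd/.

/ɪd/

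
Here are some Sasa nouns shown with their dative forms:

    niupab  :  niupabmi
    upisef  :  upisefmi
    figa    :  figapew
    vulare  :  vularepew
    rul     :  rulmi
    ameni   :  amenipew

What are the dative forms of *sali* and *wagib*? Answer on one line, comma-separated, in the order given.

Looking at the final sound of each stem: -mi when the stem ends in a consonant (*niupab*, *upisef*, *rul*); -pew when the stem ends in a vowel (*figa*, *vulare*, *ameni*).
The final sound of *sali* is /i/, which is a vowel, so the suffix is -pew, giving *salipew*.
The final sound of *wagib* is /b/, which is a consonant, so the suffix is -mi, giving *wagibmi*.

salipew, wagibmi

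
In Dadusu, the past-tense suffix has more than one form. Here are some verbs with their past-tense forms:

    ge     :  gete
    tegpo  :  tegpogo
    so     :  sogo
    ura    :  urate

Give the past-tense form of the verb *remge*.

The suffix is conditioned by the last vowel: -go when the last vowel of the stem is a rounded vowel (*tegpo*, *so*); -te when the last vowel of the stem is an unrounded vowel (*ge*, *ura*).
*remge* — last vowel /e/ (an unrounded vowel) → -te → *remgete*.

remgete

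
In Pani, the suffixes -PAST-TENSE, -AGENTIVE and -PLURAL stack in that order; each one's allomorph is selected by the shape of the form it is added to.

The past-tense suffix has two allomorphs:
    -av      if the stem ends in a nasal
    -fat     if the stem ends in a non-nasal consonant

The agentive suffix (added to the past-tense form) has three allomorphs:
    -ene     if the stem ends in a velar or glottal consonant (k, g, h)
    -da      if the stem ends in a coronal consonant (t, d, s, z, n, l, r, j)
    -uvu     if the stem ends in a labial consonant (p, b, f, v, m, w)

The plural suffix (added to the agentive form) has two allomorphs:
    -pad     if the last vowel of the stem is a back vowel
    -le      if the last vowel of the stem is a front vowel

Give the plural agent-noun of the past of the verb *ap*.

apfatdapad

*ap* — final consonant /p/ (non-nasal) → -fat → *apfat*.
The final consonant of the past-tense form *apfat* is /t/, which is coronal, so the agentive suffix is -da, giving *apfatda*.
The agentive form *apfatda* — last vowel /a/ (a back vowel) → -pad → *apfatdapad*.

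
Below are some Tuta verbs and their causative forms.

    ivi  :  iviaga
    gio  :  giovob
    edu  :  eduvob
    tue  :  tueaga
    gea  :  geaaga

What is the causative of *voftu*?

voftuvob

The suffix is conditioned by the last vowel: -vob when the last vowel of the stem is a rounded vowel (*gio*, *edu*); -aga when the last vowel of the stem is an unrounded vowel (*ivi*, *tue*, *gea*).
*voftu*: last vowel = /u/, a rounded vowel → -vob → *voftuvob*.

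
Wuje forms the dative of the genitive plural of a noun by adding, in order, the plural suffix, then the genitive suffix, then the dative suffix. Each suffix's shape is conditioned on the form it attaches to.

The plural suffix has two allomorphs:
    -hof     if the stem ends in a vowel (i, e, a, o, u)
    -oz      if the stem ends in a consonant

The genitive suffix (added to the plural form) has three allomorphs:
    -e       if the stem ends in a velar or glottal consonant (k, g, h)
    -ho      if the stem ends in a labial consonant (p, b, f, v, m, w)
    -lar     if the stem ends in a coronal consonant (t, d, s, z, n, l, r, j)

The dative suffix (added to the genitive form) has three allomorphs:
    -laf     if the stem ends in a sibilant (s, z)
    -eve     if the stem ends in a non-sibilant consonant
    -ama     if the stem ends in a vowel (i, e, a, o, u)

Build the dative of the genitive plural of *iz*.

Since the final sound of *iz* is /z/ (a consonant), it takes -oz, giving *izoz*.
The final consonant of the plural form *izoz* is /z/, which is coronal, so the genitive suffix is -lar, giving *izozlar*.
The final sound of the genitive form *izozlar* is /r/, which is a non-sibilant consonant, so the dative suffix is -eve, giving *izozlareve*.

izozlareve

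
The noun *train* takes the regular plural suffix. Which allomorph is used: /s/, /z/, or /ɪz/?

/z/

The stem *train* ends in a voiced non-sibilant sound.
The plural suffix surfaces as /ɪz/ after sibilants, /s/ after other voiceless consonants, and /z/ after other voiced sounds.
So the plural -s on *train* is pronounced /z/.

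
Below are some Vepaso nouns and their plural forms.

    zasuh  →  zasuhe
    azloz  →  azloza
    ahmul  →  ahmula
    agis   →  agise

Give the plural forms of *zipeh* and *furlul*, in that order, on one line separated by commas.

The suffix is conditioned by the final consonant: -e when the stem ends in a voiceless consonant (*zasuh*, *agis*); -a when the stem ends in a voiced consonant (*azloz*, *ahmul*).
The final consonant of *zipeh* is /h/, which is voiceless, so the suffix is -e, giving *zipehe*.
*furlul*: final consonant = /l/, voiced → -a → *furlula*.

zipehe, furlula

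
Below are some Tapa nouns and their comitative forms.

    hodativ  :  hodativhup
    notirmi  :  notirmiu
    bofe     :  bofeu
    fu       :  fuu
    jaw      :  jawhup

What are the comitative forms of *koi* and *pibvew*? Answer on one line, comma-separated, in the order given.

koiu, pibvewhup

Looking at the final sound of each stem: -hup when the stem ends in a consonant (*hodativ*, *jaw*); -u when the stem ends in a vowel (*notirmi*, *bofe*, *fu*).
*koi*: final sound = /i/, a vowel → -u → *koiu*.
Since the final sound of *pibvew* is /w/ (a consonant), it takes -hup, giving *pibvewhup*.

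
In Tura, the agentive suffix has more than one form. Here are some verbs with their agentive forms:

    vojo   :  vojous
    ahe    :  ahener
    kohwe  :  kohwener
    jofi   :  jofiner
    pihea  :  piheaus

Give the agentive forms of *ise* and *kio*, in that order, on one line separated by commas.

isener, kious

The alternation tracks the last vowel of the stem — -ner when the last vowel of the stem is a front vowel (*ahe*, *kohwe*, *jofi*); -us when the last vowel of the stem is a back vowel (*vojo*, *pihea*).
The last vowel of *ise* is /e/, which is a front vowel, so the suffix is -ner, giving *isener*.
*kio*: last vowel = /o/, a back vowel → -us → *kious*.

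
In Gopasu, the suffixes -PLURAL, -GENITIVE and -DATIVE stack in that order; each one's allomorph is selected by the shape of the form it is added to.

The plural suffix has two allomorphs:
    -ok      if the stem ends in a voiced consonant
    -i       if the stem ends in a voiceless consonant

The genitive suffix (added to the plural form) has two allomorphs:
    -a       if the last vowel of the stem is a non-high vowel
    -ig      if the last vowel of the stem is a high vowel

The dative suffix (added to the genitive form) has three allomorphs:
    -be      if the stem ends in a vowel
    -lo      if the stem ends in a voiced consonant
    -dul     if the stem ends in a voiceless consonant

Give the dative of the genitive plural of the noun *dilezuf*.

*dilezuf* — final consonant /f/ (voiceless) → -i → *dilezufi*.
The plural form *dilezufi*: last vowel = /i/, a high vowel → -ig → *dilezufiig*.
The final sound of the genitive form *dilezufiig* is /g/, which is a voiced consonant, so the dative suffix is -lo, giving *dilezufiiglo*.

dilezufiiglo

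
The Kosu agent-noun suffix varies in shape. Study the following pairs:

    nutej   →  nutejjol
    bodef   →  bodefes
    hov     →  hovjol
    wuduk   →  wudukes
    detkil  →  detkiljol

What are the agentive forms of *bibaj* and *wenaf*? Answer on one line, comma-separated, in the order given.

The alternation tracks the final consonant of the stem — -es when the stem ends in a voiceless consonant (*bodef*, *wuduk*); -jol when the stem ends in a voiced consonant (*nutej*, *hov*, *detkil*).
*bibaj*: final consonant = /j/, voiced → -jol → *bibajjol*.
*wenaf* — final consonant /f/ (voiceless) → -es → *wenafes*.

bibajjol, wenafes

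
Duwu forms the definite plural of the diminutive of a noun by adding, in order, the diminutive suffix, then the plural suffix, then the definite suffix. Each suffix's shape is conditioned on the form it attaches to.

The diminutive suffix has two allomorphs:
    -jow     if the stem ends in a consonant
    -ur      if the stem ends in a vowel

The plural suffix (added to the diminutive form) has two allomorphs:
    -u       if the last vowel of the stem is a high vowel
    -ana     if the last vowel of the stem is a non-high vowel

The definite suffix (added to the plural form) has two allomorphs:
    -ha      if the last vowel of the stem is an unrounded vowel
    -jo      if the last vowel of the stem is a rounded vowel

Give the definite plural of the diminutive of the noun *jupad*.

jupadjowanaha

The final sound of *jupad* is /d/, which is a consonant, so the diminutive suffix is -jow, giving *jupadjow*.
Since the last vowel of the diminutive form *jupadjow* is /o/ (a non-high vowel), it takes -ana, giving *jupadjowana*.
The plural form *jupadjowana*: last vowel = /a/, an unrounded vowel → -ha → *jupadjowanaha*.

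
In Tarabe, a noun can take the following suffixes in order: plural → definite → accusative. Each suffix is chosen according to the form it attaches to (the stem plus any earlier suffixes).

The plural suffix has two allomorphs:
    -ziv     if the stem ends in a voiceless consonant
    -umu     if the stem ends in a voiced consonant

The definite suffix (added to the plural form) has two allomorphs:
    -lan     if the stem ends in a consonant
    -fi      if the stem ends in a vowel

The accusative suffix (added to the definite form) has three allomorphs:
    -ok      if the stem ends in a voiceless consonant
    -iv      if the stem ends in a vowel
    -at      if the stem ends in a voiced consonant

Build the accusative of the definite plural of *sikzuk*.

*sikzuk*: final consonant = /k/, voiceless → -ziv → *sikzukziv*.
The plural form *sikzukziv* — final sound /v/ (a consonant) → -lan → *sikzukzivlan*.
The definite form *sikzukzivlan*: final sound = /n/, a voiced consonant → -at → *sikzukzivlanat*.

sikzukzivlanat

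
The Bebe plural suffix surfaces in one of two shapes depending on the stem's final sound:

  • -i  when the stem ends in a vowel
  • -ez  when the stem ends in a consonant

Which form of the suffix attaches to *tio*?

*tio* — final sound /o/ (a vowel) → -i.

-i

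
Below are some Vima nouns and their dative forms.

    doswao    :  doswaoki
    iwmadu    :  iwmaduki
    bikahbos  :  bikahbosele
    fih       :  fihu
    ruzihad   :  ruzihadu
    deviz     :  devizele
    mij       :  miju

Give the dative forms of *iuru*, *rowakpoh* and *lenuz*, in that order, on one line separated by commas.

Looking at the final sound of each stem: -ele when the stem ends in a sibilant (*bikahbos*, *deviz*); -u when the stem ends in a non-sibilant consonant (*fih*, *ruzihad*, *mij*); -ki when the stem ends in a vowel (*doswao*, *iwmadu*).
*iuru*: final sound = /u/, a vowel → -ki → *iuruki*.
*rowakpoh*: final sound = /h/, a non-sibilant consonant → -u → *rowakpohu*.
The final sound of *lenuz* is /z/, which is a sibilant, so the suffix is -ele, giving *lenuzele*.

iuruki, rowakpohu, lenuzele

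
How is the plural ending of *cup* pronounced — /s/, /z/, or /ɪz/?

The stem *cup* ends in a voiceless non-sibilant consonant.
The plural suffix surfaces as /ɪz/ after sibilants, /s/ after other voiceless consonants, and /z/ after other voiced sounds.
So the plural -s on *cup* is pronounced /s/.

/s/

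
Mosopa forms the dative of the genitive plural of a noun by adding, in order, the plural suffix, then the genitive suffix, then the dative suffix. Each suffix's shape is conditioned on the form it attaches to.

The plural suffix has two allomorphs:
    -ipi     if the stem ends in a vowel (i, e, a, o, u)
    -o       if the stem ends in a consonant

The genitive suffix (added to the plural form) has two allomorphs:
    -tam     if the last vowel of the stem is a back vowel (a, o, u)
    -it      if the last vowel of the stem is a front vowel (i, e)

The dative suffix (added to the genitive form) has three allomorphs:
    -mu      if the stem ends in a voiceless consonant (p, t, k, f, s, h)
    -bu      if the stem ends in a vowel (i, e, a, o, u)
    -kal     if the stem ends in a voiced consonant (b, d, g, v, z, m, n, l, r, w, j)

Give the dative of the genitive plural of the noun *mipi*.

*mipi*: final sound = /i/, a vowel → -ipi → *mipiipi*.
The last vowel of the plural form *mipiipi* is /i/, which is a front vowel, so the genitive suffix is -it, giving *mipiipiit*.
The genitive form *mipiipiit* — final sound /t/ (a voiceless consonant) → -mu → *mipiipiitmu*.

mipiipiitmu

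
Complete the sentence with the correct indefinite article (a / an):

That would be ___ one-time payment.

The indefinite article is chosen by the initial *sound* of the following word, not its spelling.
*one-time* begins with the sound /wʌ/ (*one* pronounced /wʌn/) — a consonant sound.
So the article is *a*: That would be a one-time payment.

a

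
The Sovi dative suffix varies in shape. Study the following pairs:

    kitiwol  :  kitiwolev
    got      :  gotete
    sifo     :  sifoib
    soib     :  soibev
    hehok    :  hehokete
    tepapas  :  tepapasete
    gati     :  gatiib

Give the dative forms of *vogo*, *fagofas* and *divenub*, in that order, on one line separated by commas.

Looking at the final sound of each stem: -ete when the stem ends in a voiceless consonant (*got*, *hehok*, *tepapas*); -ev when the stem ends in a voiced consonant (*kitiwol*, *soib*); -ib when the stem ends in a vowel (*sifo*, *gati*).
*vogo*: final sound = /o/, a vowel → -ib → *vogoib*.
*fagofas*: final sound = /s/, a voiceless consonant → -ete → *fagofasete*.
The final sound of *divenub* is /b/, which is a voiced consonant, so the suffix is -ev, giving *divenubev*.

vogoib, fagofasete, divenubev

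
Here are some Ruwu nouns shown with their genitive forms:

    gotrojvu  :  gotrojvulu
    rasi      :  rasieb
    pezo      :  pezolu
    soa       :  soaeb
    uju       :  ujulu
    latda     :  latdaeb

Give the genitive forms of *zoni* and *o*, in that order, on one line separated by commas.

The suffix is conditioned by the last vowel: -lu when the last vowel of the stem is a rounded vowel (*gotrojvu*, *pezo*, *uju*); -eb when the last vowel of the stem is an unrounded vowel (*rasi*, *soa*, *latda*).
*zoni* — last vowel /i/ (an unrounded vowel) → -eb → *zonieb*.
*o*: last vowel = /o/, a rounded vowel → -lu → *olu*.

zonieb, olu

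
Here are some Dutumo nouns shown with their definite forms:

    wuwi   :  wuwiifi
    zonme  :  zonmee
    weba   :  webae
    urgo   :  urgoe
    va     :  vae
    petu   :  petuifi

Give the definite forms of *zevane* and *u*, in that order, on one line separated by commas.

zevanee, uifi

Looking at the last vowel of each stem: -ifi when the last vowel of the stem is a high vowel (*wuwi*, *petu*); -e when the last vowel of the stem is a non-high vowel (*zonme*, *weba*, *urgo*, *va*).
Since the last vowel of *zevane* is /e/ (a non-high vowel), it takes -e, giving *zevanee*.
*u*: last vowel = /u/, a high vowel → -ifi → *uifi*.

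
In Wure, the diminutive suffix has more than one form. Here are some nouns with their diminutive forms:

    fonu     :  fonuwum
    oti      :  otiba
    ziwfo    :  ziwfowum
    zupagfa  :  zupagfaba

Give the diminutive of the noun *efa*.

Looking at the last vowel of each stem: -wum when the last vowel of the stem is a rounded vowel (*fonu*, *ziwfo*); -ba when the last vowel of the stem is an unrounded vowel (*oti*, *zupagfa*).
Since the last vowel of *efa* is /a/ (an unrounded vowel), it takes -ba, giving *efaba*.

efaba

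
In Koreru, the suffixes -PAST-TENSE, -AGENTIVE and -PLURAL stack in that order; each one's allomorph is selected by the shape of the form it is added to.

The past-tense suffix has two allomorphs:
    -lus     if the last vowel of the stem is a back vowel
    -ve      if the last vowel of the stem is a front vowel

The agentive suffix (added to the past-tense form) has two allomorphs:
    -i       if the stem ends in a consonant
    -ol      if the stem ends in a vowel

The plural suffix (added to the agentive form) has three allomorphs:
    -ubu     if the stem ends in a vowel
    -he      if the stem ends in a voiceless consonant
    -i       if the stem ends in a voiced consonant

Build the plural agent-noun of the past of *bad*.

*bad*: last vowel = /a/, a back vowel → -lus → *badlus*.
The past-tense form *badlus* — final sound /s/ (a consonant) → -i → *badlusi*.
The agentive form *badlusi* — final sound /i/ (a vowel) → -ubu → *badlusiubu*.

badlusiubu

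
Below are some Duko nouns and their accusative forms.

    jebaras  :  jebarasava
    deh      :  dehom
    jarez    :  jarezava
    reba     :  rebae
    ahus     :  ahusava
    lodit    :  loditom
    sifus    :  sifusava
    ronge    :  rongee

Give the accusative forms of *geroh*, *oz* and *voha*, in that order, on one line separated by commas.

gerohom, ozava, vohae

The pattern is sibilance of the final sound: -ava when the stem ends in a sibilant (*jebaras*, *jarez*, *ahus*, *sifus*); -om when the stem ends in a non-sibilant consonant (*deh*, *lodit*); -e when the stem ends in a vowel (*reba*, *ronge*).
*geroh* — final sound /h/ (a non-sibilant consonant) → -om → *gerohom*.
The final sound of *oz* is /z/, which is a sibilant, so the suffix is -ava, giving *ozava*.
Since the final sound of *voha* is /a/ (a vowel), it takes -e, giving *vohae*.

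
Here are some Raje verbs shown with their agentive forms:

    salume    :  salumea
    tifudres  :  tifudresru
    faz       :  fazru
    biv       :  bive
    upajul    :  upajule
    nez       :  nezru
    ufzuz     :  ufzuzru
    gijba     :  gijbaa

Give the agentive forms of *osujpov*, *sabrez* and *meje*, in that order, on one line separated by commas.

Looking at the final sound of each stem: -ru when the stem ends in a sibilant (*tifudres*, *faz*, *nez*, *ufzuz*); -e when the stem ends in a non-sibilant consonant (*biv*, *upajul*); -a when the stem ends in a vowel (*salume*, *gijba*).
*osujpov*: final sound = /v/, a non-sibilant consonant → -e → *osujpove*.
Since the final sound of *sabrez* is /z/ (a sibilant), it takes -ru, giving *sabrezru*.
Since the final sound of *meje* is /e/ (a vowel), it takes -a, giving *mejea*.

osujpove, sabrezru, mejea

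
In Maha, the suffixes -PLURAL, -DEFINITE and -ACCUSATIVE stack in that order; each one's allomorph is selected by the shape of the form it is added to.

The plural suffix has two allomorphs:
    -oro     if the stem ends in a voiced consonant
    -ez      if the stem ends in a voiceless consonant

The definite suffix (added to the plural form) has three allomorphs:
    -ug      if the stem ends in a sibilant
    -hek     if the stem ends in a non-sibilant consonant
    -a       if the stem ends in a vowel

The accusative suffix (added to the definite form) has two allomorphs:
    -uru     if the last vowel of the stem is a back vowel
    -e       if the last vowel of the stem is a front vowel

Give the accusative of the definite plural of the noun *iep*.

iepezuguru

*iep*: final consonant = /p/, voiceless → -ez → *iepez*.
Since the final sound of the plural form *iepez* is /z/ (a sibilant), it takes -ug, giving *iepezug*.
The last vowel of the definite form *iepezug* is /u/, which is a back vowel, so the accusative suffix is -uru, giving *iepezuguru*.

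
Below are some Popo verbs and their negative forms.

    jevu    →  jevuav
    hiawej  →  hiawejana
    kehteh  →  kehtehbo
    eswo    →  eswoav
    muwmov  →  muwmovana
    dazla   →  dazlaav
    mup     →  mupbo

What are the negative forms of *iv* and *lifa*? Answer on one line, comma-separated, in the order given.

ivana, lifaav

The alternation tracks the final sound of the stem — -bo when the stem ends in a voiceless consonant (*kehteh*, *mup*); -ana when the stem ends in a voiced consonant (*hiawej*, *muwmov*); -av when the stem ends in a vowel (*jevu*, *eswo*, *dazla*).
*iv* — final sound /v/ (a voiced consonant) → -ana → *ivana*.
Since the final sound of *lifa* is /a/ (a vowel), it takes -av, giving *lifaav*.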